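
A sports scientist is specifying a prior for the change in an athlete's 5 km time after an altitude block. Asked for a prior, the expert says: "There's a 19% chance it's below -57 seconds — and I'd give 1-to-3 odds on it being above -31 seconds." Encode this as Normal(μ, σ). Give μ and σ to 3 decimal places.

μ = -42.297, σ = 16.748

The p-quantile of Normal(μ,σ) is μ + z_p·σ, with z_{0.19} = -0.8779 and z_{0.75} = 0.6745.
Eliminate σ: μ = (z₂·x₁ − z₁·x₂)/(z₂ − z₁) = (0.6745·-57 − (-0.8779)·-31)/1.552 = -42.297.
Then σ = (x₂ − x₁)/(z₂ − z₁) = (-31 − -57)/1.552 = 16.748.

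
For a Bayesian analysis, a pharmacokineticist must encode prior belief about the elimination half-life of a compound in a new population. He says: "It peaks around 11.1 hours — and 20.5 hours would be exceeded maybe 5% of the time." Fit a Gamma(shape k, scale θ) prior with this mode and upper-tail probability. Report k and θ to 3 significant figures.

k ≈ 8.4, θ ≈ 1.5

Gamma(k,θ) with k>1 has mode (k−1)θ, so θ = 11.1/(k−1).
Need P(X < 20.5) = 0.95 with θ tied to k this way. Start at k = 2, θ = 11.1: P(X<20.5) ≈ 0.551.
Too low — raise k to concentrate. Iterating converges to k ≈ 8.4.
Then θ = 11.1/(8.4−1) ≈ 1.5.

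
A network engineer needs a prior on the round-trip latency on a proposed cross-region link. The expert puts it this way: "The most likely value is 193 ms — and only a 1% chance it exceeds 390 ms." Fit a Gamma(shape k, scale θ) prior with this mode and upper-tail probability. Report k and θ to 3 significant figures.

Gamma(k,θ) with k>1 has mode (k−1)θ, so θ = 193/(k−1).
Need P(X < 390) = 0.99 with θ tied to k this way. Start at k = 2, θ = 193: P(X<390) ≈ 0.600.
Too low — raise k to concentrate. Iterating converges to k ≈ 10.9.
Then θ = 193/(10.9−1) ≈ 19.5.

k ≈ 10.9, θ ≈ 19.5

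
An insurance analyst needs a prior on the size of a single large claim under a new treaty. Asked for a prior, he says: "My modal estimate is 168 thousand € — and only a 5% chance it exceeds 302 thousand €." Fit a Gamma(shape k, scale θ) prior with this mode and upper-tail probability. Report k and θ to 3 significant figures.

k ≈ 9.1, θ ≈ 20.7

Gamma(k,θ) with k>1 has mode (k−1)θ, so θ = 168/(k−1).
Need P(X < 302) = 0.95 with θ tied to k this way. Start at k = 2, θ = 168: P(X<302) ≈ 0.536.
Too low — raise k to concentrate. Iterating converges to k ≈ 9.1.
Then θ = 168/(9.1−1) ≈ 20.7.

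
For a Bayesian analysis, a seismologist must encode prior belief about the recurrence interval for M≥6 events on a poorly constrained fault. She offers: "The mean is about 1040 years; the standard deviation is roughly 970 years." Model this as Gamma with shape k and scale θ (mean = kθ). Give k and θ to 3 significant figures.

For Gamma(k, scale θ): mean = kθ, variance = kθ², so CV = 1/√k.
CV = SD/mean = 970/1040 = 0.9327, hence k = 1/CV² = 1.15.
Then θ = mean/k = 1040/1.15 = 905.

k ≈ 1.15, θ ≈ 905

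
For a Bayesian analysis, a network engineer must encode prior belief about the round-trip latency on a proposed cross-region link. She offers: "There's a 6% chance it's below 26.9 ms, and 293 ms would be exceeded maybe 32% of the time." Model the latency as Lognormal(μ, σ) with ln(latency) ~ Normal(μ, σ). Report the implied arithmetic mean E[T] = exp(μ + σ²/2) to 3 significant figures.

E[T] ≈ 339 ms

If T ~ Lognormal(μ,σ) then ln T ~ Normal(μ,σ), so the p-quantile of ln T is μ + z_p·σ.
ln(26.9) = 3.292 and ln(293) = 5.68; z_{0.06} = -1.555, z_{0.68} = 0.4677.
σ = (5.68 − 3.292)/(0.4677 − (-1.555)) = 1.181.
μ = 3.292 − (-1.555)·1.181 = 5.128.
E[T] = exp(μ + σ²/2) = exp(5.128 + 0.6971) = 339 ms.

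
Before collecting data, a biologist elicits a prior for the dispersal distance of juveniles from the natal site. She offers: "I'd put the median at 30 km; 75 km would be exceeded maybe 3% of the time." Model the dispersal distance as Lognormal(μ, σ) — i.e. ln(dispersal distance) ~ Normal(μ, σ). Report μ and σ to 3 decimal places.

μ ≈ 3.401, σ ≈ 0.487

If T ~ Lognormal(μ,σ) then ln T ~ Normal(μ,σ), so the p-quantile of ln T is μ + z_p·σ.
ln(30) = 3.401 and ln(75) = 4.317; z_{0.5} = 0, z_{0.97} = 1.881.
σ = (4.317 − 3.401)/(1.881 − (0)) = 0.487.
μ = 3.401 − (0)·0.487 = 3.401.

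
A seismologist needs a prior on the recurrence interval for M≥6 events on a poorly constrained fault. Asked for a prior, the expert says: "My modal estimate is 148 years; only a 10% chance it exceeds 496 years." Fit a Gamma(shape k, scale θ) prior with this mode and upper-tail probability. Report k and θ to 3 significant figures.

Gamma(k,θ) with k>1 has mode (k−1)θ, so θ = 148/(k−1).
Need P(X < 496) = 0.9 with θ tied to k this way. Start at k = 2, θ = 148: P(X<496) ≈ 0.848.
Too low — raise k to concentrate. Iterating converges to k ≈ 2.29.
Then θ = 148/(2.29−1) ≈ 115.

k ≈ 2.29, θ ≈ 115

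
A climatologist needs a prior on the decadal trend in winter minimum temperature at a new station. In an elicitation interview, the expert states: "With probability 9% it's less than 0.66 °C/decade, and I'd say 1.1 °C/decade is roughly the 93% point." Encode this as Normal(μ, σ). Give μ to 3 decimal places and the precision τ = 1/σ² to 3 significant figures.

The p-quantile of Normal(μ,σ) is μ + z_p·σ, with z_{0.09} = -1.341 and z_{0.93} = 1.476.
Eliminate σ: μ = (z₂·x₁ − z₁·x₂)/(z₂ − z₁) = (1.476·0.66 − (-1.341)·1.1)/2.817 = 0.869.
Then σ = (x₂ − x₁)/(z₂ − z₁) = (1.1 − 0.66)/2.817 = 0.156.
Precision τ = 1/σ² = 1/0.1562² = 41.

μ = 0.869, τ = 41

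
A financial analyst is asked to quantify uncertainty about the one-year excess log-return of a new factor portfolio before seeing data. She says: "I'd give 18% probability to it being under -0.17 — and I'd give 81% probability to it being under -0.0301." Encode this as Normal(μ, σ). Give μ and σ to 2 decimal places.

μ = -0.10, σ = 0.08

The p-quantile of Normal(μ,σ) is μ + z_p·σ, with z_{0.18} = -0.9154 and z_{0.81} = 0.8779.
Eliminate σ: μ = (z₂·x₁ − z₁·x₂)/(z₂ − z₁) = (0.8779·-0.17 − (-0.9154)·-0.0301)/1.793 = -0.10.
Then σ = (x₂ − x₁)/(z₂ − z₁) = (-0.0301 − -0.17)/1.793 = 0.08.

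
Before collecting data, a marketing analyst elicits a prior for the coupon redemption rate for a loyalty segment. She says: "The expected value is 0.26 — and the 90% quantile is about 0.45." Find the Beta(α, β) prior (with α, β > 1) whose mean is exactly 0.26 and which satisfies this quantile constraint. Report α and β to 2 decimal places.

With mean 0.26 fixed, write α = 0.26s, β = 0.74s where s = α+β.
Need P(θ < 0.45) = 0.9 under Beta(0.26s, 0.74s). Normal approximation: (q−m)/√(m(1−m)/s) ≈ z_{0.9} = 1.28, so s ≈ 0.26·0.74·(1.28)²/(0.45−0.26)² = 8.8.
At s = 8.8: P(θ<0.45) ≈ 0.894. Adjusting to match 0.9 gives s ≈ 9.30.
So α = 0.26·9.30 ≈ 2.42, β = 0.74·9.30 ≈ 6.88.

α ≈ 2.42, β ≈ 6.88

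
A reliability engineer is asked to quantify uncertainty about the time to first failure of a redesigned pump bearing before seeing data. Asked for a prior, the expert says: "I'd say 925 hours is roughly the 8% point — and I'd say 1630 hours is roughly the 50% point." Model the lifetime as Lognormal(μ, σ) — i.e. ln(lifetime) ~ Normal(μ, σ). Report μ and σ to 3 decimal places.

μ ≈ 7.396, σ ≈ 0.403

If T ~ Lognormal(μ,σ) then ln T ~ Normal(μ,σ), so the p-quantile of ln T is μ + z_p·σ.
ln(925) = 6.83 and ln(1630) = 7.396; z_{0.08} = -1.405, z_{0.5} = 0.
σ = (7.396 − 6.83)/(0 − (-1.405)) = 0.403.
μ = 6.83 − (-1.405)·0.403 = 7.396.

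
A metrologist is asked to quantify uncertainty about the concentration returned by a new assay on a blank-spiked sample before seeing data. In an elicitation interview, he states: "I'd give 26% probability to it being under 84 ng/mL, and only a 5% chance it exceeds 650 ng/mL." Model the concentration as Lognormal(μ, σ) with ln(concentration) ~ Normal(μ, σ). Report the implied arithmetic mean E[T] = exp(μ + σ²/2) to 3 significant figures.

E[T] ≈ 223 ng/mL

If T ~ Lognormal(μ,σ) then ln T ~ Normal(μ,σ), so the p-quantile of ln T is μ + z_p·σ.
ln(84) = 4.431 and ln(650) = 6.477; z_{0.26} = -0.6433, z_{0.95} = 1.645.
σ = (6.477 − 4.431)/(1.645 − (-0.6433)) = 0.894.
μ = 4.431 − (-0.6433)·0.894 = 5.006.
E[T] = exp(μ + σ²/2) = exp(5.006 + 0.3998) = 223 ng/mL.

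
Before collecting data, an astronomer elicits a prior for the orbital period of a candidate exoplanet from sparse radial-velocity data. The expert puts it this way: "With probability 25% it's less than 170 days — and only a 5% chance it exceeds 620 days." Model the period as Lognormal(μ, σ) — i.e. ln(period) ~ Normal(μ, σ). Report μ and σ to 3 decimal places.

μ ≈ 5.512, σ ≈ 0.558

If T ~ Lognormal(μ,σ) then ln T ~ Normal(μ,σ), so the p-quantile of ln T is μ + z_p·σ.
ln(170) = 5.136 and ln(620) = 6.43; z_{0.25} = -0.6745, z_{0.95} = 1.645.
σ = (6.43 − 5.136)/(1.645 − (-0.6745)) = 0.558.
μ = 5.136 − (-0.6745)·0.558 = 5.512.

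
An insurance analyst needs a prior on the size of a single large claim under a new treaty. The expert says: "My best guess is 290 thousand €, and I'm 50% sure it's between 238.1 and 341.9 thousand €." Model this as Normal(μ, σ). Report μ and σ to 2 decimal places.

A symmetric 50% interval runs μ ± z·σ with z = 0.6745.
Half-width = 51.9, so σ = 51.9/0.6745 = 76.95.
μ is the stated best guess, 290.00.

μ = 290.00, σ = 76.95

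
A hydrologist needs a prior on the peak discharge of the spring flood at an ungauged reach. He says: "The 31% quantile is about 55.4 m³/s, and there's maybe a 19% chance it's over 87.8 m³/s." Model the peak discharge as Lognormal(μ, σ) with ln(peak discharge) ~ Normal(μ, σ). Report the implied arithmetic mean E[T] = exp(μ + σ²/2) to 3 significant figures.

If T ~ Lognormal(μ,σ) then ln T ~ Normal(μ,σ), so the p-quantile of ln T is μ + z_p·σ.
ln(55.4) = 4.015 and ln(87.8) = 4.475; z_{0.31} = -0.4959, z_{0.81} = 0.8779.
σ = (4.475 − 4.015)/(0.8779 − (-0.4959)) = 0.335.
μ = 4.015 − (-0.4959)·0.335 = 4.181.
E[T] = exp(μ + σ²/2) = exp(4.181 + 0.0562) = 69.2 m³/s.

E[T] ≈ 69.2 m³/s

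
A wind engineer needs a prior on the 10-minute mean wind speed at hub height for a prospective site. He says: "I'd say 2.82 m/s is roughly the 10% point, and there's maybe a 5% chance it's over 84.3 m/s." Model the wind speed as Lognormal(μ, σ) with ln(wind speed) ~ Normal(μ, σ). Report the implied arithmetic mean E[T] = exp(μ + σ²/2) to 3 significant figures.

If T ~ Lognormal(μ,σ) then ln T ~ Normal(μ,σ), so the p-quantile of ln T is μ + z_p·σ.
ln(2.82) = 1.037 and ln(84.3) = 4.434; z_{0.1} = -1.282, z_{0.95} = 1.645.
σ = (4.434 − 1.037)/(1.645 − (-1.282)) = 1.161.
μ = 1.037 − (-1.282)·1.161 = 2.525.
E[T] = exp(μ + σ²/2) = exp(2.525 + 0.6740) = 24.5 m/s.

E[T] ≈ 24.5 m/s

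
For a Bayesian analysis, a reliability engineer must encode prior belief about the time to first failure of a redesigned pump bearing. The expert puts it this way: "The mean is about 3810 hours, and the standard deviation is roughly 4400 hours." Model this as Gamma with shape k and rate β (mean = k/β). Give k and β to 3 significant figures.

k ≈ 0.75, β ≈ 0.000197

For Gamma(k, rate β): mean = k/β, variance = k/β², so CV = 1/√k.
CV = SD/mean = 4400/3810 = 1.155, hence k = 1/CV² = 0.75.
Then β = k/mean = 0.75/3810 = 0.000197.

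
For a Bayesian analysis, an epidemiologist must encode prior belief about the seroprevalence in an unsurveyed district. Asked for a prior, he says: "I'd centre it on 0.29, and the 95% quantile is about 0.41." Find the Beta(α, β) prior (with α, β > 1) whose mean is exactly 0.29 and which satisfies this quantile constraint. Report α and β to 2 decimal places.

α ≈ 12.07, β ≈ 29.56

With mean 0.29 fixed, write α = 0.29s, β = 0.71s where s = α+β.
Need P(θ < 0.41) = 0.95 under Beta(0.29s, 0.71s). Normal approximation: (q−m)/√(m(1−m)/s) ≈ z_{0.95} = 1.64, so s ≈ 0.29·0.71·(1.64)²/(0.41−0.29)² = 38.7.
At s = 38.7: P(θ<0.41) ≈ 0.944. Adjusting to match 0.95 gives s ≈ 41.63.
So α = 0.29·41.63 ≈ 12.07, β = 0.71·41.63 ≈ 29.56.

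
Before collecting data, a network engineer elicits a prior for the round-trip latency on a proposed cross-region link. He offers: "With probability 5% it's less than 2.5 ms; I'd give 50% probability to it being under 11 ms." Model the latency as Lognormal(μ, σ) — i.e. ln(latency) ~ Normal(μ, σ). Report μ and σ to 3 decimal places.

If T ~ Lognormal(μ,σ) then ln T ~ Normal(μ,σ), so the p-quantile of ln T is μ + z_p·σ.
ln(2.5) = 0.9163 and ln(11) = 2.398; z_{0.05} = -1.645, z_{0.5} = 0.
σ = (2.398 − 0.9163)/(0 − (-1.645)) = 0.901.
μ = 0.9163 − (-1.645)·0.901 = 2.398.

μ ≈ 2.398, σ ≈ 0.901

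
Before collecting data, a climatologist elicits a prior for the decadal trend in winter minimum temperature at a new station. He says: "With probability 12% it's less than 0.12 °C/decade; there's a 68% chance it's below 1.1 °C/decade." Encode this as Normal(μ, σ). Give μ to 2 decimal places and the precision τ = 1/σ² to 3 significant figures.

For Normal(μ,σ), the p-quantile is μ + z_p·σ. Here z_{0.12} = -1.175, z_{0.68} = 0.4677.
So 0.12 = μ − 1.175σ and 1.1 = μ + 0.4677σ.
Subtracting: σ = (1.1 − 0.12)/(0.4677 − (-1.175)) = 0.60.
Then μ = 0.12 − (-1.175)·0.60 = 0.82.
Precision τ = 1/σ² = 1/0.5966² = 2.81.

μ = 0.82, τ = 2.81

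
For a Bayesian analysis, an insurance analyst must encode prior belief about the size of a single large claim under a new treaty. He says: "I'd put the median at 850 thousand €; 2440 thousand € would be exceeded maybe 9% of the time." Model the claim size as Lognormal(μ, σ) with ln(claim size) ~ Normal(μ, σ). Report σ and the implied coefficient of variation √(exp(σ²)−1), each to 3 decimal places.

σ ≈ 0.787, CV ≈ 0.925

If T ~ Lognormal(μ,σ) then ln T ~ Normal(μ,σ), so the p-quantile of ln T is μ + z_p·σ.
ln(850) = 6.745 and ln(2440) = 7.8; z_{0.5} = 0, z_{0.91} = 1.341.
σ = (7.8 − 6.745)/(1.341 − (0)) = 0.787.
μ = 6.745 − (0)·0.787 = 6.745.
CV = √(exp(σ²)−1) = √(exp(0.6186)−1) = 0.925.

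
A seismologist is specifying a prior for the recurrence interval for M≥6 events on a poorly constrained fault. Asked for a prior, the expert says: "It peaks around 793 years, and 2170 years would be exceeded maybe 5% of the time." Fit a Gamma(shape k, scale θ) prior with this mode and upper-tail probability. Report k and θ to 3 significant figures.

k ≈ 3.65, θ ≈ 299

Gamma(k,θ) with k>1 has mode (k−1)θ, so θ = 793/(k−1).
Need P(X < 2170) = 0.95 with θ tied to k this way. Start at k = 2, θ = 793: P(X<2170) ≈ 0.758.
Too low — raise k to concentrate. Iterating converges to k ≈ 3.65.
Then θ = 793/(3.65−1) ≈ 299.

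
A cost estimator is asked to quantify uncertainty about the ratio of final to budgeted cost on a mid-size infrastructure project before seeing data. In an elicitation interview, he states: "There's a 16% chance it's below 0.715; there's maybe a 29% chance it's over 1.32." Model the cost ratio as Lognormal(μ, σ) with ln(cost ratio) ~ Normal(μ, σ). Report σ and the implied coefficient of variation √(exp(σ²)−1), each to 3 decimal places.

σ ≈ 0.396, CV ≈ 0.412

If T ~ Lognormal(μ,σ) then ln T ~ Normal(μ,σ), so the p-quantile of ln T is μ + z_p·σ.
ln(0.715) = -0.3355 and ln(1.32) = 0.2776; z_{0.16} = -0.9945, z_{0.71} = 0.5534.
σ = (0.2776 − -0.3355)/(0.5534 − (-0.9945)) = 0.396.
μ = -0.3355 − (-0.9945)·0.396 = 0.058.
CV = √(exp(σ²)−1) = √(exp(0.1569)−1) = 0.412.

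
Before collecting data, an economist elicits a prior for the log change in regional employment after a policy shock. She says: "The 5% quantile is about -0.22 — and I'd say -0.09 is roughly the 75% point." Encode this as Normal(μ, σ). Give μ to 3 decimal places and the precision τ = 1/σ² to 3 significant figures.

μ = -0.128, τ = 318

For Normal(μ,σ), the p-quantile is μ + z_p·σ. Here z_{0.05} = -1.645, z_{0.75} = 0.6745.
So -0.22 = μ − 1.645σ and -0.09 = μ + 0.6745σ.
Subtracting: σ = (-0.09 − -0.22)/(0.6745 − (-1.645)) = 0.056.
Then μ = -0.22 − (-1.645)·0.056 = -0.128.
Precision τ = 1/σ² = 1/0.05605² = 318.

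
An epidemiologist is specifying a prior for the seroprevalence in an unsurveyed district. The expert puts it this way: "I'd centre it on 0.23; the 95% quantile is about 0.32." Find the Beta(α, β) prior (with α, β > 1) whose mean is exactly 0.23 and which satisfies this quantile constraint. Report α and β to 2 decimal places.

With mean 0.23 fixed, write α = 0.23s, β = 0.77s where s = α+β.
Need P(θ < 0.32) = 0.95 under Beta(0.23s, 0.77s). Normal approximation: (q−m)/√(m(1−m)/s) ≈ z_{0.95} = 1.64, so s ≈ 0.23·0.77·(1.64)²/(0.32−0.23)² = 59.2.
At s = 59.2: P(θ<0.32) ≈ 0.943. Adjusting to match 0.95 gives s ≈ 64.71.
So α = 0.23·64.71 ≈ 14.88, β = 0.77·64.71 ≈ 49.83.

α ≈ 14.88, β ≈ 49.83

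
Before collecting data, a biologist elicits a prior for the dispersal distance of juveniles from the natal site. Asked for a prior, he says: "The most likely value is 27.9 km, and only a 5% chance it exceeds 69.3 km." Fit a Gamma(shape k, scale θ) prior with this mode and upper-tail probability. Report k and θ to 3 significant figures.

k ≈ 4.28, θ ≈ 8.5

Gamma(k,θ) with k>1 has mode (k−1)θ, so θ = 27.9/(k−1).
Need P(X < 69.3) = 0.95 with θ tied to k this way. Start at k = 2, θ = 27.9: P(X<69.3) ≈ 0.709.
Too low — raise k to concentrate. Iterating converges to k ≈ 4.28.
Then θ = 27.9/(4.28−1) ≈ 8.5.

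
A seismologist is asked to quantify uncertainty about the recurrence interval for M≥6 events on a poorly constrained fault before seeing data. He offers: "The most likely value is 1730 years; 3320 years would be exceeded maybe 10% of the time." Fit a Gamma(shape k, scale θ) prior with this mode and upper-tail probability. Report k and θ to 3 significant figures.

k ≈ 5.5, θ ≈ 384

Gamma(k,θ) with k>1 has mode (k−1)θ, so θ = 1730/(k−1).
Need P(X < 3320) = 0.9 with θ tied to k this way. Start at k = 2, θ = 1730: P(X<3320) ≈ 0.572.
Too low — raise k to concentrate. Iterating converges to k ≈ 5.5.
Then θ = 1730/(5.5−1) ≈ 384.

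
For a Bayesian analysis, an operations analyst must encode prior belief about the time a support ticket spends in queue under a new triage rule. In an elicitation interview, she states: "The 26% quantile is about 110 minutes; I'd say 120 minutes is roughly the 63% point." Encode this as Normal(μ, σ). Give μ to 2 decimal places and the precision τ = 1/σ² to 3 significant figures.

μ = 116.60, τ = 0.00951

For Normal(μ,σ), the p-quantile is μ + z_p·σ. Here z_{0.26} = -0.6433, z_{0.63} = 0.3319.
So 110 = μ − 0.6433σ and 120 = μ + 0.3319σ.
Subtracting: σ = (120 − 110)/(0.3319 − (-0.6433)) = 10.25.
Then μ = 110 − (-0.6433)·10.25 = 116.60.
Precision τ = 1/σ² = 1/10.25² = 0.00951.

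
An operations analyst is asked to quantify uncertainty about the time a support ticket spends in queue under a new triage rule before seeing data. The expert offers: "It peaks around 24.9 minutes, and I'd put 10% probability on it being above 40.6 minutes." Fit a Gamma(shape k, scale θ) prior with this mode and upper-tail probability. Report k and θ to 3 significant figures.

Gamma(k,θ) with k>1 has mode (k−1)θ, so θ = 24.9/(k−1).
Need P(X < 40.6) = 0.9 with θ tied to k this way. Start at k = 2, θ = 24.9: P(X<40.6) ≈ 0.485.
Too low — raise k to concentrate. Iterating converges to k ≈ 8.88.
Then θ = 24.9/(8.88−1) ≈ 3.16.

k ≈ 8.88, θ ≈ 3.16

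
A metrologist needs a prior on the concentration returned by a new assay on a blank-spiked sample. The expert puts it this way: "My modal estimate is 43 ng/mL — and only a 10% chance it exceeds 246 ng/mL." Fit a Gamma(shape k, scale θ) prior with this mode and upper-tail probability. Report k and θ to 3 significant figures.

k ≈ 1.56, θ ≈ 76.3

Gamma(k,θ) with k>1 has mode (k−1)θ, so θ = 43/(k−1).
Need P(X < 246) = 0.9 with θ tied to k this way. Start at k = 2, θ = 43: P(X<246) ≈ 0.978.
Too high — lower k to spread out. Iterating converges to k ≈ 1.56.
Then θ = 43/(1.56−1) ≈ 76.3.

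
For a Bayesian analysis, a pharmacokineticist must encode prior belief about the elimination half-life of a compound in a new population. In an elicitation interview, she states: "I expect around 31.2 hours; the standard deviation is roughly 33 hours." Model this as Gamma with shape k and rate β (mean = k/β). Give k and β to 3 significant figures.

k ≈ 0.894, β ≈ 0.0287

For Gamma(k, rate β): mean = k/β, variance = k/β², so CV = 1/√k.
CV = SD/mean = 33/31.2 = 1.058, hence k = 1/CV² = 0.894.
Then β = k/mean = 0.894/31.2 = 0.0287.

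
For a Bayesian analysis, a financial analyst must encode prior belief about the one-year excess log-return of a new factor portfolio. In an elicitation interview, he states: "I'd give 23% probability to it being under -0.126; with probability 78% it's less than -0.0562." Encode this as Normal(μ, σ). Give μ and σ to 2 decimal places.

The p-quantile of Normal(μ,σ) is μ + z_p·σ, with z_{0.23} = -0.7388 and z_{0.78} = 0.7722.
Eliminate σ: μ = (z₂·x₁ − z₁·x₂)/(z₂ − z₁) = (0.7722·-0.126 − (-0.7388)·-0.0562)/1.511 = -0.09.
Then σ = (x₂ − x₁)/(z₂ − z₁) = (-0.0562 − -0.126)/1.511 = 0.05.

μ = -0.09, σ = 0.05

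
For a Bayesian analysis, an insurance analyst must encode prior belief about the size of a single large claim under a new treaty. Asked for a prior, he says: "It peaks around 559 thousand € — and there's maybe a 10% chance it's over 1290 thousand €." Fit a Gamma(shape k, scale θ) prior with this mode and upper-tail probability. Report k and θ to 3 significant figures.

Gamma(k,θ) with k>1 has mode (k−1)θ, so θ = 559/(k−1).
Need P(X < 1290) = 0.9 with θ tied to k this way. Start at k = 2, θ = 559: P(X<1290) ≈ 0.671.
Too low — raise k to concentrate. Iterating converges to k ≈ 3.75.
Then θ = 559/(3.75−1) ≈ 203.

k ≈ 3.75, θ ≈ 203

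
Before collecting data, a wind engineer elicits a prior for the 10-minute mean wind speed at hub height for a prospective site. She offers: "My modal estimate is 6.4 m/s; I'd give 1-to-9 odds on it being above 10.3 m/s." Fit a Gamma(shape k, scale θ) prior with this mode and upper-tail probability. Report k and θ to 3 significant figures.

k ≈ 9.3, θ ≈ 0.771

Gamma(k,θ) with k>1 has mode (k−1)θ, so θ = 6.4/(k−1).
Need P(X < 10.3) = 0.9 with θ tied to k this way. Start at k = 2, θ = 6.4: P(X<10.3) ≈ 0.478.
Too low — raise k to concentrate. Iterating converges to k ≈ 9.3.
Then θ = 6.4/(9.3−1) ≈ 0.771.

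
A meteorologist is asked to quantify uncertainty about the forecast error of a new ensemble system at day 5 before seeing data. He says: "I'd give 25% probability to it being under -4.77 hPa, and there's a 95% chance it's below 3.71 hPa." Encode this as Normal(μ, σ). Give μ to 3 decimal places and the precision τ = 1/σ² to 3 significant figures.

For Normal(μ,σ), the p-quantile is μ + z_p·σ. Here z_{0.25} = -0.6745, z_{0.95} = 1.645.
So -4.77 = μ − 0.6745σ and 3.71 = μ + 1.645σ.
Subtracting: σ = (3.71 − -4.77)/(1.645 − (-0.6745)) = 3.656.
Then μ = -4.77 − (-0.6745)·3.656 = -2.304.
Precision τ = 1/σ² = 1/3.656² = 0.0748.

μ = -2.304, τ = 0.0748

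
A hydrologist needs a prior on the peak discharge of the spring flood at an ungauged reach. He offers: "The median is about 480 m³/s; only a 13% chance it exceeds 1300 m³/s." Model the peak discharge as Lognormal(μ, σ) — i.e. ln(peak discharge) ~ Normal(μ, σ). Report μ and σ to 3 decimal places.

μ ≈ 6.174, σ ≈ 0.885

If T ~ Lognormal(μ,σ) then ln T ~ Normal(μ,σ), so the p-quantile of ln T is μ + z_p·σ.
ln(480) = 6.174 and ln(1300) = 7.17; z_{0.5} = 0, z_{0.87} = 1.126.
σ = (7.17 − 6.174)/(1.126 − (0)) = 0.885.
μ = 6.174 − (0)·0.885 = 6.174.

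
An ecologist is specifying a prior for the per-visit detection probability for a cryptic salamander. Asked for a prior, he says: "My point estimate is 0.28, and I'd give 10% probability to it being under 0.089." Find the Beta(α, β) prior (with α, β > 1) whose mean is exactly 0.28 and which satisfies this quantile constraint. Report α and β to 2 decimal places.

With mean 0.28 fixed, write α = 0.28s, β = 0.72s where s = α+β.
Need P(θ < 0.089) = 0.1 under Beta(0.28s, 0.72s). Normal approximation: (q−m)/√(m(1−m)/s) ≈ z_{0.1} = -1.28, so s ≈ 0.28·0.72·(-1.28)²/(0.089−0.28)² = 9.1.
At s = 9.1: P(θ<0.089) ≈ 0.066. Adjusting to match 0.1 gives s ≈ 7.02.
So α = 0.28·7.02 ≈ 1.96, β = 0.72·7.02 ≈ 5.05.

α ≈ 1.96, β ≈ 5.05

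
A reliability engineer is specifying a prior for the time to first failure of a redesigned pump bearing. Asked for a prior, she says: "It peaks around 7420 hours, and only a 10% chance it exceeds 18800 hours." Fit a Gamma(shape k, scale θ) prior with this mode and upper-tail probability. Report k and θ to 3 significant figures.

k ≈ 3.22, θ ≈ 3340

Gamma(k,θ) with k>1 has mode (k−1)θ, so θ = 7420/(k−1).
Need P(X < 18800) = 0.9 with θ tied to k this way. Start at k = 2, θ = 7420: P(X<18800) ≈ 0.720.
Too low — raise k to concentrate. Iterating converges to k ≈ 3.22.
Then θ = 7420/(3.22−1) ≈ 3340.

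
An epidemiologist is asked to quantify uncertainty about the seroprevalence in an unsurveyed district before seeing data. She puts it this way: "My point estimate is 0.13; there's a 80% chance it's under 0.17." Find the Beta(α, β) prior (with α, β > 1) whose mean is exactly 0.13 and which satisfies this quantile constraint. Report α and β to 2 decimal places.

With mean 0.13 fixed, write α = 0.13s, β = 0.87s where s = α+β.
Need P(θ < 0.17) = 0.8 under Beta(0.13s, 0.87s). Normal approximation: (q−m)/√(m(1−m)/s) ≈ z_{0.8} = 0.842, so s ≈ 0.13·0.87·(0.842)²/(0.17−0.13)² = 50.1.
At s = 50.1: P(θ<0.17) ≈ 0.810. Adjusting to match 0.8 gives s ≈ 44.80.
So α = 0.13·44.80 ≈ 5.82, β = 0.87·44.80 ≈ 38.98.

α ≈ 5.82, β ≈ 38.98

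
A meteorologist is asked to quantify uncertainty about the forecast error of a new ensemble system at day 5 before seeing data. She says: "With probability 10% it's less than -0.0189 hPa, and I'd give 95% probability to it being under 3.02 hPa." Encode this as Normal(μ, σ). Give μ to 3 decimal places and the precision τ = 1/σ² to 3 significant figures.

The p-quantile of Normal(μ,σ) is μ + z_p·σ, with z_{0.1} = -1.282 and z_{0.95} = 1.645.
Eliminate σ: μ = (z₂·x₁ − z₁·x₂)/(z₂ − z₁) = (1.645·-0.0189 − (-1.282)·3.02)/2.926 = 1.312.
Then σ = (x₂ − x₁)/(z₂ − z₁) = (3.02 − -0.0189)/2.926 = 1.038.
Precision τ = 1/σ² = 1/1.038² = 0.927.

μ = 1.312, τ = 0.927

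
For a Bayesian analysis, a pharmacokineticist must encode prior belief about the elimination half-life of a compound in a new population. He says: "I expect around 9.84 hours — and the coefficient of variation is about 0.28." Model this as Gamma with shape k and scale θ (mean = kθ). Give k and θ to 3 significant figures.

k ≈ 12.8, θ ≈ 0.771

For Gamma(k, scale θ): mean = kθ, variance = kθ², so CV = 1/√k.
CV = 0.28, hence k = 1/CV² = 12.8.
Then θ = mean/k = 9.84/12.8 = 0.771.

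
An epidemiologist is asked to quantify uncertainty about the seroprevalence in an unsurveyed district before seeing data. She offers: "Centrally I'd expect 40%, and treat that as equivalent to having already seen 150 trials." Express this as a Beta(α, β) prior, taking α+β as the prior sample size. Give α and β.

α = 60, β = 90

Under the effective-sample-size interpretation, Beta(α, β) has prior mean α/(α+β) and prior sample size α+β.
So α+β = 150 and α/(α+β) = 0.4, giving α = 0.4·150 = 60 and β = 150 − 60 = 90.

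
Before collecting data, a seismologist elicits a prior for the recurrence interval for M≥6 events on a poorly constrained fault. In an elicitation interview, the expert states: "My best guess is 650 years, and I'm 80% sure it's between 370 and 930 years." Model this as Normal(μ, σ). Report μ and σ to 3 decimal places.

μ = 650.000, σ = 218.485

A symmetric 80% interval runs μ ± z·σ with z = 1.282.
Half-width = 280, so σ = 280/1.282 = 218.485.
μ is the stated best guess, 650.000.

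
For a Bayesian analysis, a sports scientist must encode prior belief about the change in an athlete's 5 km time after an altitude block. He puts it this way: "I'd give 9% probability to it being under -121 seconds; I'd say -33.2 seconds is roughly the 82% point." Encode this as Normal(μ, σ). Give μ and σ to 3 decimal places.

The p-quantile of Normal(μ,σ) is μ + z_p·σ, with z_{0.09} = -1.341 and z_{0.82} = 0.9154.
Eliminate σ: μ = (z₂·x₁ − z₁·x₂)/(z₂ − z₁) = (0.9154·-121 − (-1.341)·-33.2)/2.256 = -68.823.
Then σ = (x₂ − x₁)/(z₂ − z₁) = (-33.2 − -121)/2.256 = 38.916.

μ = -68.823, σ = 38.916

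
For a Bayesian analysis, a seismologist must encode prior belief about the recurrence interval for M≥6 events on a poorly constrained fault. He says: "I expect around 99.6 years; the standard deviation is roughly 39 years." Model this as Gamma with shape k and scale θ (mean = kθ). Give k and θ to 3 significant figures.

k ≈ 6.52, θ ≈ 15.3

For Gamma(k, scale θ): mean = kθ, variance = kθ², so CV = 1/√k.
CV = SD/mean = 39/99.6 = 0.3916, hence k = 1/CV² = 6.52.
Then θ = mean/k = 99.6/6.52 = 15.3.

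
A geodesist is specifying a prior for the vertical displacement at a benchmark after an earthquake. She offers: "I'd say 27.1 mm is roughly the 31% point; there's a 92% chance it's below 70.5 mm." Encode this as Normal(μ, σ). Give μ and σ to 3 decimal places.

μ = 38.421, σ = 22.831

For Normal(μ,σ), the p-quantile is μ + z_p·σ. Here z_{0.31} = -0.4959, z_{0.92} = 1.405.
So 27.1 = μ − 0.4959σ and 70.5 = μ + 1.405σ.
Subtracting: σ = (70.5 − 27.1)/(1.405 − (-0.4959)) = 22.831.
Then μ = 27.1 − (-0.4959)·22.831 = 38.421.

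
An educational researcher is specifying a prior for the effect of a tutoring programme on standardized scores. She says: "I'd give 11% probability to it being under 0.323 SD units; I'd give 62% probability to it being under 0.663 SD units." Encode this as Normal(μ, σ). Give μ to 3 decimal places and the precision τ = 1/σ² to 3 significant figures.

μ = 0.595, τ = 20.3

The p-quantile of Normal(μ,σ) is μ + z_p·σ, with z_{0.11} = -1.227 and z_{0.62} = 0.3055.
Eliminate σ: μ = (z₂·x₁ − z₁·x₂)/(z₂ − z₁) = (0.3055·0.323 − (-1.227)·0.663)/1.532 = 0.595.
Then σ = (x₂ − x₁)/(z₂ − z₁) = (0.663 − 0.323)/1.532 = 0.222.
Precision τ = 1/σ² = 1/0.2219² = 20.3.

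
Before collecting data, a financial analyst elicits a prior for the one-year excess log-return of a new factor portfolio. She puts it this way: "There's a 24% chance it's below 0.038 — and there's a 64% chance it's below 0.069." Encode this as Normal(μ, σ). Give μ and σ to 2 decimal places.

For Normal(μ,σ), the p-quantile is μ + z_p·σ. Here z_{0.24} = -0.7063, z_{0.64} = 0.3585.
So 0.038 = μ − 0.7063σ and 0.069 = μ + 0.3585σ.
Subtracting: σ = (0.069 − 0.038)/(0.3585 − (-0.7063)) = 0.03.
Then μ = 0.038 − (-0.7063)·0.03 = 0.06.

μ = 0.06, σ = 0.03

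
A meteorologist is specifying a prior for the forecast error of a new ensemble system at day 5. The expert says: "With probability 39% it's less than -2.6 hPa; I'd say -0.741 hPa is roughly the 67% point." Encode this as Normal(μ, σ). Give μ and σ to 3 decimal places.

For Normal(μ,σ), the p-quantile is μ + z_p·σ. Here z_{0.39} = -0.2793, z_{0.67} = 0.4399.
So -2.6 = μ − 0.2793σ and -0.741 = μ + 0.4399σ.
Subtracting: σ = (-0.741 − -2.6)/(0.4399 − (-0.2793)) = 2.585.
Then μ = -2.6 − (-0.2793)·2.585 = -1.878.

μ = -1.878, σ = 2.585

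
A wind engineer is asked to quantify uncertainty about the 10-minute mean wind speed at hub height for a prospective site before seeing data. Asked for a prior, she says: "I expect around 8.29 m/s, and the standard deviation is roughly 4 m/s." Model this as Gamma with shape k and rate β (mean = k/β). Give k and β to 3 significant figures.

k ≈ 4.3, β ≈ 0.518

For Gamma(k, rate β): mean = k/β, variance = k/β², so CV = 1/√k.
CV = SD/mean = 4/8.29 = 0.4825, hence k = 1/CV² = 4.3.
Then β = k/mean = 4.3/8.29 = 0.518.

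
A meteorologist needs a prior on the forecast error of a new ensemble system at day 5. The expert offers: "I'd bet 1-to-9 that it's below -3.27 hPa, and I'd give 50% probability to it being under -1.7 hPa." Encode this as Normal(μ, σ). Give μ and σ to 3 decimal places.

μ = -1.700, σ = 1.225

The p-quantile of Normal(μ,σ) is μ + z_p·σ, with z_{0.1} = -1.282 and z_{0.5} = 0.
Eliminate σ: μ = (z₂·x₁ − z₁·x₂)/(z₂ − z₁) = (0·-3.27 − (-1.282)·-1.7)/1.282 = -1.700.
Then σ = (x₂ − x₁)/(z₂ − z₁) = (-1.7 − -3.27)/1.282 = 1.225.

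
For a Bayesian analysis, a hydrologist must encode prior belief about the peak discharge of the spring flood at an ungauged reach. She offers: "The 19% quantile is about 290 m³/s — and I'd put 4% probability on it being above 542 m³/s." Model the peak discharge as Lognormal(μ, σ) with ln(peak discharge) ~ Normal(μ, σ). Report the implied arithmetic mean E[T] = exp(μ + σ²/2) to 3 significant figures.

E[T] ≈ 368 m³/s

If T ~ Lognormal(μ,σ) then ln T ~ Normal(μ,σ), so the p-quantile of ln T is μ + z_p·σ.
ln(290) = 5.67 and ln(542) = 6.295; z_{0.19} = -0.8779, z_{0.96} = 1.751.
σ = (6.295 − 5.67)/(1.751 − (-0.8779)) = 0.238.
μ = 5.67 − (-0.8779)·0.238 = 5.879.
E[T] = exp(μ + σ²/2) = exp(5.879 + 0.0283) = 368 m³/s.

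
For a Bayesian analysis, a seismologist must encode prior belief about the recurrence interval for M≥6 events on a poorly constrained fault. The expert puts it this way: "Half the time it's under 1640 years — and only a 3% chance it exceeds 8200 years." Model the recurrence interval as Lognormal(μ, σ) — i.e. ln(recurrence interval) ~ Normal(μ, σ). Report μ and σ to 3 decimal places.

If T ~ Lognormal(μ,σ) then ln T ~ Normal(μ,σ), so the p-quantile of ln T is μ + z_p·σ.
ln(1640) = 7.402 and ln(8200) = 9.012; z_{0.5} = 0, z_{0.97} = 1.881.
σ = (9.012 − 7.402)/(1.881 − (0)) = 0.856.
μ = 7.402 − (0)·0.856 = 7.402.

μ ≈ 7.402, σ ≈ 0.856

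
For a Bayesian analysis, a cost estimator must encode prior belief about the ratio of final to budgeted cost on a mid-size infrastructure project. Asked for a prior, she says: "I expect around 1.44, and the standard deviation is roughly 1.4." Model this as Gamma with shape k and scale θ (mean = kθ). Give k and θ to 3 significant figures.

k ≈ 1.06, θ ≈ 1.36

For Gamma(k, scale θ): mean = kθ, variance = kθ², so CV = 1/√k.
CV = SD/mean = 1.4/1.44 = 0.9722, hence k = 1/CV² = 1.06.
Then θ = mean/k = 1.44/1.06 = 1.36.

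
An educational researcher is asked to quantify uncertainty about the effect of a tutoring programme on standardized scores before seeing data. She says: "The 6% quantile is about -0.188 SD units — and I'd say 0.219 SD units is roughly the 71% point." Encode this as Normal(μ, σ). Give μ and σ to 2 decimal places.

μ = 0.11, σ = 0.19

The p-quantile of Normal(μ,σ) is μ + z_p·σ, with z_{0.06} = -1.555 and z_{0.71} = 0.5534.
Eliminate σ: μ = (z₂·x₁ − z₁·x₂)/(z₂ − z₁) = (0.5534·-0.188 − (-1.555)·0.219)/2.108 = 0.11.
Then σ = (x₂ − x₁)/(z₂ − z₁) = (0.219 − -0.188)/2.108 = 0.19.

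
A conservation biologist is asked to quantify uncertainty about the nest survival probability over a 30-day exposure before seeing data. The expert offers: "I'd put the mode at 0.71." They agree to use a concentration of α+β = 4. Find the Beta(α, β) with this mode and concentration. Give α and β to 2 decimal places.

α = 2.42, β = 1.58

For α,β > 1 the Beta mode is (α−1)/(α+β−2). With α+β = 4, the mode is (α−1)/2.
Set (α−1)/2 = 0.71 → α = 1 + 0.71·2 = 2.42.
β = 4 − α = 1.58.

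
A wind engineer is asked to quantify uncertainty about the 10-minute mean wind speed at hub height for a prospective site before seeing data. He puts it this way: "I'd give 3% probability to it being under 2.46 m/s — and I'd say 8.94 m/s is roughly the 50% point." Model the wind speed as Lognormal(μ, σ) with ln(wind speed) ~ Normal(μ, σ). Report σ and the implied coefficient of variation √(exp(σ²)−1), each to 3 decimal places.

σ ≈ 0.686, CV ≈ 0.775

If T ~ Lognormal(μ,σ) then ln T ~ Normal(μ,σ), so the p-quantile of ln T is μ + z_p·σ.
ln(2.46) = 0.9002 and ln(8.94) = 2.191; z_{0.03} = -1.881, z_{0.5} = 0.
σ = (2.191 − 0.9002)/(0 − (-1.881)) = 0.686.
μ = 0.9002 − (-1.881)·0.686 = 2.191.
CV = √(exp(σ²)−1) = √(exp(0.4707)−1) = 0.775.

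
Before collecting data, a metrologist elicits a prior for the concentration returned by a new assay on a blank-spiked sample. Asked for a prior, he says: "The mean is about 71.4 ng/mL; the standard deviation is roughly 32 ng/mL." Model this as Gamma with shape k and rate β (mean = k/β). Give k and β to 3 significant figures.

k ≈ 4.98, β ≈ 0.0697

For Gamma(k, rate β): mean = k/β, variance = k/β², so CV = 1/√k.
CV = SD/mean = 32/71.4 = 0.4482, hence k = 1/CV² = 4.98.
Then β = k/mean = 4.98/71.4 = 0.0697.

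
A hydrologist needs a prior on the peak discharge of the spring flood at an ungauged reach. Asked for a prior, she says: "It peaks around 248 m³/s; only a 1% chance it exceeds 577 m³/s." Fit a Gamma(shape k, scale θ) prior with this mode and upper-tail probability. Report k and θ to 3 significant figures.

k ≈ 7.68, θ ≈ 37.1

Gamma(k,θ) with k>1 has mode (k−1)θ, so θ = 248/(k−1).
Need P(X < 577) = 0.99 with θ tied to k this way. Start at k = 2, θ = 248: P(X<577) ≈ 0.675.
Too low — raise k to concentrate. Iterating converges to k ≈ 7.68.
Then θ = 248/(7.68−1) ≈ 37.1.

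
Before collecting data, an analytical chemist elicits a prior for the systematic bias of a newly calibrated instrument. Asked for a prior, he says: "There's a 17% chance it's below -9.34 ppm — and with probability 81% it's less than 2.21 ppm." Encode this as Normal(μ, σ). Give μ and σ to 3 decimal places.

μ = -3.325, σ = 6.304

For Normal(μ,σ), the p-quantile is μ + z_p·σ. Here z_{0.17} = -0.9542, z_{0.81} = 0.8779.
So -9.34 = μ − 0.9542σ and 2.21 = μ + 0.8779σ.
Subtracting: σ = (2.21 − -9.34)/(0.8779 − (-0.9542)) = 6.304.
Then μ = -9.34 − (-0.9542)·6.304 = -3.325.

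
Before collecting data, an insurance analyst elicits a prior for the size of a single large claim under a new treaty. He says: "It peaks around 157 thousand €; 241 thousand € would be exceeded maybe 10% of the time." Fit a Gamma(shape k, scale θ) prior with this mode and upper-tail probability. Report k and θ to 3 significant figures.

Gamma(k,θ) with k>1 has mode (k−1)θ, so θ = 157/(k−1).
Need P(X < 241) = 0.9 with θ tied to k this way. Start at k = 2, θ = 157: P(X<241) ≈ 0.454.
Too low — raise k to concentrate. Iterating converges to k ≈ 11.2.
Then θ = 157/(11.2−1) ≈ 15.4.

k ≈ 11.2, θ ≈ 15.4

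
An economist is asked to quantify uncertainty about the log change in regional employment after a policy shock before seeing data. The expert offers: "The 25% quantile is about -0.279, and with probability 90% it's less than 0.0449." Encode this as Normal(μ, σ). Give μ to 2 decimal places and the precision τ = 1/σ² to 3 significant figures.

For Normal(μ,σ), the p-quantile is μ + z_p·σ. Here z_{0.25} = -0.6745, z_{0.9} = 1.282.
So -0.279 = μ − 0.6745σ and 0.0449 = μ + 1.282σ.
Subtracting: σ = (0.0449 − -0.279)/(1.282 − (-0.6745)) = 0.17.
Then μ = -0.279 − (-0.6745)·0.17 = -0.17.
Precision τ = 1/σ² = 1/0.1656² = 36.5.

μ = -0.17, τ = 36.5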